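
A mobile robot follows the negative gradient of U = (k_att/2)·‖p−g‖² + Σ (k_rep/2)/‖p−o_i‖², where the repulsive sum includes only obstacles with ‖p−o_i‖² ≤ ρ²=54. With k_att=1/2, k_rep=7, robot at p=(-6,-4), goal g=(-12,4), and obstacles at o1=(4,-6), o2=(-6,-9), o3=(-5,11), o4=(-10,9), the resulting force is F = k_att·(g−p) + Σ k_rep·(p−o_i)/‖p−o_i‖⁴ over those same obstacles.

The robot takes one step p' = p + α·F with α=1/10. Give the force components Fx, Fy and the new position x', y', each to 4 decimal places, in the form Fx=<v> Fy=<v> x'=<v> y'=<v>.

F_att = 1/2·(g−p) = 1/2·(-6,8) = (-3.0000,4.0000)
o1: d²=104 > ρ²=54 → inactive
o2: d²=25 ≤ ρ²=54; F_rep = 7·(0,5)/25² = (0.0000,0.0560)
o3: d²=226 > ρ²=54 → inactive
o4: d²=185 > ρ²=54 → inactive
F = F_att + ΣF_rep = (-3.0000,4.0560)
p' = p + 1/10·F = (-6.3000,-3.5944)

Fx=-3.0000 Fy=4.0560 x'=-6.3000 y'=-3.5944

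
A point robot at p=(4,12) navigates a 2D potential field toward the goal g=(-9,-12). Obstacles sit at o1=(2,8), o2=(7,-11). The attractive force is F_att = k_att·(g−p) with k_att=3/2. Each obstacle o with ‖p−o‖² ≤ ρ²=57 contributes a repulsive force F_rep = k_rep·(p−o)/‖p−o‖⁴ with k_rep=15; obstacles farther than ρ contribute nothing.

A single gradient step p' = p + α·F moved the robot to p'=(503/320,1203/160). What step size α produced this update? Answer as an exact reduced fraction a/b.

F_att = 3/2·(g−p) = 3/2·(-13,-24) = (-19.5000,-36.0000)
o1: d²=20 ≤ ρ²=57; F_rep = 15·(2,4)/20² = (0.0750,0.1500)
o2: d²=538 > ρ²=57 → inactive
F = F_att + ΣF_rep = (-19.4250,-35.8500)
Δp = p'−p = (-2.4281,-4.4813); α = Δx/Fx = (-777/320) / (-777/40) = 1/8
check: Δy/Fy = (-717/160) / (-717/20) = 1/8 ✓

α = 1/8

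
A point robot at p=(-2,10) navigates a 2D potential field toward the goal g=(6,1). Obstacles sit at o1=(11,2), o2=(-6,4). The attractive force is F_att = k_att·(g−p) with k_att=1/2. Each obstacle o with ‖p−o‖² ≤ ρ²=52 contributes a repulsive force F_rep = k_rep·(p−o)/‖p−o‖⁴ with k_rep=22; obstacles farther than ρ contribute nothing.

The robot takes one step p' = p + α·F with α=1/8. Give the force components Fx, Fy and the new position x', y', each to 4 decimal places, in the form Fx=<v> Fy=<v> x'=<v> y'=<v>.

F_att = 1/2·(g−p) = 1/2·(8,-9) = (4.0000,-4.5000)
o1: d²=233 > ρ²=52 → inactive
o2: d²=52 ≤ ρ²=52; F_rep = 22·(4,6)/52² = (0.0325,0.0488)
F = F_att + ΣF_rep = (4.0325,-4.4512)
p' = p + 1/8·F = (-1.4959,9.4436)

Fx=4.0325 Fy=-4.4512 x'=-1.4959 y'=9.4436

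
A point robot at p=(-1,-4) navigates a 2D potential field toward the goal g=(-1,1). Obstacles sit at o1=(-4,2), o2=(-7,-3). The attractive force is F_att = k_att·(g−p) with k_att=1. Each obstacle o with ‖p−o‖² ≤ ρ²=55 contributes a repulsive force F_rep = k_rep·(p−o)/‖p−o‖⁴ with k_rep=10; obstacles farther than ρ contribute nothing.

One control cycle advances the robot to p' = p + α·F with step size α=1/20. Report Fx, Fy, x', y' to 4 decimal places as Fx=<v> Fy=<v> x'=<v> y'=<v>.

Fx=0.0586 Fy=4.9631 x'=-0.9971 y'=-3.7518

F_att = 1·(g−p) = 1·(0,5) = (0.0000,5.0000)
o1: d²=45 ≤ ρ²=55; F_rep = 10·(3,-6)/45² = (0.0148,-0.0296)
o2: d²=37 ≤ ρ²=55; F_rep = 10·(6,-1)/37² = (0.0438,-0.0073)
F = F_att + ΣF_rep = (0.0586,4.9631)
p' = p + 1/20·F = (-0.9971,-3.7518)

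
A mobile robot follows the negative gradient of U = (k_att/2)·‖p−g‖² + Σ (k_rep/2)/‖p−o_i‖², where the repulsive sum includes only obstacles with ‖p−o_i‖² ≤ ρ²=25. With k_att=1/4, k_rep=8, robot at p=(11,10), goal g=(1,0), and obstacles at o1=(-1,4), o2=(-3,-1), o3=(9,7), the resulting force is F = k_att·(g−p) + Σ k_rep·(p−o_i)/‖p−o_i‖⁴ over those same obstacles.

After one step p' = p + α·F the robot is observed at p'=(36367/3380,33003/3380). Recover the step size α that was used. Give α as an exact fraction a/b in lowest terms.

α = 1/10

F_att = 1/4·(g−p) = 1/4·(-10,-10) = (-2.5000,-2.5000)
o1: d²=180 > ρ²=25 → inactive
o2: d²=317 > ρ²=25 → inactive
o3: d²=13 ≤ ρ²=25; F_rep = 8·(2,3)/13² = (0.0947,0.1420)
F = F_att + ΣF_rep = (-2.4053,-2.3580)
Δp = p'−p = (-0.2405,-0.2358); α = Δx/Fx = (-813/3380) / (-813/338) = 1/10
check: Δy/Fy = (-797/3380) / (-797/338) = 1/10 ✓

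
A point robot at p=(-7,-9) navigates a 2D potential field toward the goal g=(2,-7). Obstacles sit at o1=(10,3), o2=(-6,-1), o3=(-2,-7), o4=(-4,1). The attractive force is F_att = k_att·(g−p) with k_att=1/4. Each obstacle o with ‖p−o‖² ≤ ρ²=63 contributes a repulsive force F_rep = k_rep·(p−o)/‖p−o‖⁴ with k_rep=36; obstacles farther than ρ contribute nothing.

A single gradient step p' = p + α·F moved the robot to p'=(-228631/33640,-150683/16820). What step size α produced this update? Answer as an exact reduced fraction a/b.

F_att = 1/4·(g−p) = 1/4·(9,2) = (2.2500,0.5000)
o1: d²=433 > ρ²=63 → inactive
o2: d²=65 > ρ²=63 → inactive
o3: d²=29 ≤ ρ²=63; F_rep = 36·(-5,-2)/29² = (-0.2140,-0.0856)
o4: d²=109 > ρ²=63 → inactive
F = F_att + ΣF_rep = (2.0360,0.4144)
Δp = p'−p = (0.2036,0.0414); α = Δx/Fx = (6849/33640) / (6849/3364) = 1/10
check: Δy/Fy = (697/16820) / (697/1682) = 1/10 ✓

α = 1/10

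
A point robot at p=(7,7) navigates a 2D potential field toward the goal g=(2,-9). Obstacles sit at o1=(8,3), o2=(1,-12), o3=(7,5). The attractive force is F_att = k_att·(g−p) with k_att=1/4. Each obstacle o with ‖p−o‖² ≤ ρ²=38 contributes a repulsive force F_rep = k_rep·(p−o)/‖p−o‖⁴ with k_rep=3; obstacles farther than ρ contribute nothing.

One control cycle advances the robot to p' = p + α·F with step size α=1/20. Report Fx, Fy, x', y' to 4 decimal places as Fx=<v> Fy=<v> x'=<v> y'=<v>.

Fx=-1.2604 Fy=-3.5835 x'=6.9370 y'=6.8208

F_att = 1/4·(g−p) = 1/4·(-5,-16) = (-1.2500,-4.0000)
o1: d²=17 ≤ ρ²=38; F_rep = 3·(-1,4)/17² = (-0.0104,0.0415)
o2: d²=397 > ρ²=38 → inactive
o3: d²=4 ≤ ρ²=38; F_rep = 3·(0,2)/4² = (0.0000,0.3750)
F = F_att + ΣF_rep = (-1.2604,-3.5835)
p' = p + 1/20·F = (6.9370,6.8208)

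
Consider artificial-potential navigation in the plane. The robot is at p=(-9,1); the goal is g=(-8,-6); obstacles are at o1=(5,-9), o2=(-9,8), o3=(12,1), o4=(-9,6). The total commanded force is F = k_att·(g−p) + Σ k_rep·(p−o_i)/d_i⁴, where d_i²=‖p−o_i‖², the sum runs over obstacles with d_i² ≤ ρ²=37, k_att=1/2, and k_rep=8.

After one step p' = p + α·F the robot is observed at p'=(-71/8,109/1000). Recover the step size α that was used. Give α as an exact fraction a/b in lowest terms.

F_att = 1/2·(g−p) = 1/2·(1,-7) = (0.5000,-3.5000)
o1: d²=296 > ρ²=37 → inactive
o2: d²=49 > ρ²=37 → inactive
o3: d²=441 > ρ²=37 → inactive
o4: d²=25 ≤ ρ²=37; F_rep = 8·(0,-5)/25² = (0.0000,-0.0640)
F = F_att + ΣF_rep = (0.5000,-3.5640)
Δp = p'−p = (0.1250,-0.8910); α = Δx/Fx = (1/8) / (1/2) = 1/4
check: Δy/Fy = (-891/1000) / (-891/250) = 1/4 ✓

α = 1/4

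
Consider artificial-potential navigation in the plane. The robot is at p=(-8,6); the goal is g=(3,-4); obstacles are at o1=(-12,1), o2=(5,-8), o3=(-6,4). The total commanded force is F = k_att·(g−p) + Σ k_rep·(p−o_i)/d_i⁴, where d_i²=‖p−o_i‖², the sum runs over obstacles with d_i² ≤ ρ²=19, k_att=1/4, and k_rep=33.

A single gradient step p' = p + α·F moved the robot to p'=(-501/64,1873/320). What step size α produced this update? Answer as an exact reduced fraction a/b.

F_att = 1/4·(g−p) = 1/4·(11,-10) = (2.7500,-2.5000)
o1: d²=41 > ρ²=19 → inactive
o2: d²=365 > ρ²=19 → inactive
o3: d²=8 ≤ ρ²=19; F_rep = 33·(-2,2)/8² = (-1.0312,1.0312)
F = F_att + ΣF_rep = (1.7188,-1.4688)
Δp = p'−p = (0.1719,-0.1469); α = Δx/Fx = (11/64) / (55/32) = 1/10
check: Δy/Fy = (-47/320) / (-47/32) = 1/10 ✓

α = 1/10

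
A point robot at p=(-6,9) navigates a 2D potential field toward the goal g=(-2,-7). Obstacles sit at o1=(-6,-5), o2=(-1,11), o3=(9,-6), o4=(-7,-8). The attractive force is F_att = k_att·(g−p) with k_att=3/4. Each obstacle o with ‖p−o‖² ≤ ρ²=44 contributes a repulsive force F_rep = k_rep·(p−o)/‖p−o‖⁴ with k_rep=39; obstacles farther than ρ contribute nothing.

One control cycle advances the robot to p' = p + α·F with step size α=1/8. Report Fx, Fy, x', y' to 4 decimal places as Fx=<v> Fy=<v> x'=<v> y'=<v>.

F_att = 3/4·(g−p) = 3/4·(4,-16) = (3.0000,-12.0000)
o1: d²=196 > ρ²=44 → inactive
o2: d²=29 ≤ ρ²=44; F_rep = 39·(-5,-2)/29² = (-0.2319,-0.0927)
o3: d²=450 > ρ²=44 → inactive
o4: d²=290 > ρ²=44 → inactive
F = F_att + ΣF_rep = (2.7681,-12.0927)
p' = p + 1/8·F = (-5.6540,7.4884)

Fx=2.7681 Fy=-12.0927 x'=-5.6540 y'=7.4884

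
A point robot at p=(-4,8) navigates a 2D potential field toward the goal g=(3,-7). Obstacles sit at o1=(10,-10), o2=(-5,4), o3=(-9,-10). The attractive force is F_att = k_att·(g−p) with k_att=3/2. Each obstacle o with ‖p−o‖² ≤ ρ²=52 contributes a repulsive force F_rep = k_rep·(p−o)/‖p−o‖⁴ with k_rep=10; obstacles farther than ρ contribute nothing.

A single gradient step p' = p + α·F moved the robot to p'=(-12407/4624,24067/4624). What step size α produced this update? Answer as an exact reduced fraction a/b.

α = 1/8

F_att = 3/2·(g−p) = 3/2·(7,-15) = (10.5000,-22.5000)
o1: d²=520 > ρ²=52 → inactive
o2: d²=17 ≤ ρ²=52; F_rep = 10·(1,4)/17² = (0.0346,0.1384)
o3: d²=349 > ρ²=52 → inactive
F = F_att + ΣF_rep = (10.5346,-22.3616)
Δp = p'−p = (1.3168,-2.7952); α = Δx/Fx = (6089/4624) / (6089/578) = 1/8
check: Δy/Fy = (-12925/4624) / (-12925/578) = 1/8 ✓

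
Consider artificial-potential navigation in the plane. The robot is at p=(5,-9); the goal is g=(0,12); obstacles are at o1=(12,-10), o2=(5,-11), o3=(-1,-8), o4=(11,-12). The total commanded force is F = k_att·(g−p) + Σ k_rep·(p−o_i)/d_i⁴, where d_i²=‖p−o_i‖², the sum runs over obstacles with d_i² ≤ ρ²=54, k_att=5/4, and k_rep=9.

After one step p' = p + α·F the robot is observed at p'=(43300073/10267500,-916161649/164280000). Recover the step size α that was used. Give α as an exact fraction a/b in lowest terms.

F_att = 5/4·(g−p) = 5/4·(-5,21) = (-6.2500,26.2500)
o1: d²=50 ≤ ρ²=54; F_rep = 9·(-7,1)/50² = (-0.0252,0.0036)
o2: d²=4 ≤ ρ²=54; F_rep = 9·(0,2)/4² = (0.0000,1.1250)
o3: d²=37 ≤ ρ²=54; F_rep = 9·(6,-1)/37² = (0.0394,-0.0066)
o4: d²=45 ≤ ρ²=54; F_rep = 9·(-6,3)/45² = (-0.0267,0.0133)
F = F_att + ΣF_rep = (-6.2624,27.3854)
Δp = p'−p = (-0.7828,3.4232); α = Δx/Fx = (-8037427/10267500) / (-16074854/2566875) = 1/8
check: Δy/Fy = (562358351/164280000) / (562358351/20535000) = 1/8 ✓

α = 1/8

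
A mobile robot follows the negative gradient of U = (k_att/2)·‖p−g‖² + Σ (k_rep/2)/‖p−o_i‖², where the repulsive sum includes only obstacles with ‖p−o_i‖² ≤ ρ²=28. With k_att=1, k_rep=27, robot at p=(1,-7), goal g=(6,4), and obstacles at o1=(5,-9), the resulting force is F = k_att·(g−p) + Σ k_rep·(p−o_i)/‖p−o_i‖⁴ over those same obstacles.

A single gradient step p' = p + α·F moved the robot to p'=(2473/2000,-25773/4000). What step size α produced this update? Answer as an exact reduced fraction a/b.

F_att = 1·(g−p) = 1·(5,11) = (5.0000,11.0000)
o1: d²=20 ≤ ρ²=28; F_rep = 27·(-4,2)/20² = (-0.2700,0.1350)
F = F_att + ΣF_rep = (4.7300,11.1350)
Δp = p'−p = (0.2365,0.5567); α = Δx/Fx = (473/2000) / (473/100) = 1/20
check: Δy/Fy = (2227/4000) / (2227/200) = 1/20 ✓

α = 1/20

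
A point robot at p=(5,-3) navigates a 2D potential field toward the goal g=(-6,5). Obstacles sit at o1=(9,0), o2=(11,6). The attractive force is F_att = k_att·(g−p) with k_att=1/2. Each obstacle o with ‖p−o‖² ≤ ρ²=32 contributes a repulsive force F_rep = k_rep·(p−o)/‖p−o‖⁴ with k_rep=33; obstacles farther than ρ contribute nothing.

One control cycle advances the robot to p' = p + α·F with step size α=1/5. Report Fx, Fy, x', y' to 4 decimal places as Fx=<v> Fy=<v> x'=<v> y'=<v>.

Fx=-5.7112 Fy=3.8416 x'=3.8578 y'=-2.2317

F_att = 1/2·(g−p) = 1/2·(-11,8) = (-5.5000,4.0000)
o1: d²=25 ≤ ρ²=32; F_rep = 33·(-4,-3)/25² = (-0.2112,-0.1584)
o2: d²=117 > ρ²=32 → inactive
F = F_att + ΣF_rep = (-5.7112,3.8416)
p' = p + 1/5·F = (3.8578,-2.2317)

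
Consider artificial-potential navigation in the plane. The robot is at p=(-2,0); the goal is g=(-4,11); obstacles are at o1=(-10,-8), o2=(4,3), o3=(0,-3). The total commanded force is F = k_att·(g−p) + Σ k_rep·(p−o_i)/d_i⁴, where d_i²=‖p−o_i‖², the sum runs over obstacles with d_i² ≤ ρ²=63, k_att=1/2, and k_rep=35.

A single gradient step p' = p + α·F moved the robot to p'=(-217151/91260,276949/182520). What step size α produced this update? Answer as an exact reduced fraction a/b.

α = 1/4

F_att = 1/2·(g−p) = 1/2·(-2,11) = (-1.0000,5.5000)
o1: d²=128 > ρ²=63 → inactive
o2: d²=45 ≤ ρ²=63; F_rep = 35·(-6,-3)/45² = (-0.1037,-0.0519)
o3: d²=13 ≤ ρ²=63; F_rep = 35·(-2,3)/13² = (-0.4142,0.6213)
F = F_att + ΣF_rep = (-1.5179,6.0694)
Δp = p'−p = (-0.3795,1.5174); α = Δx/Fx = (-34631/91260) / (-34631/22815) = 1/4
check: Δy/Fy = (276949/182520) / (276949/45630) = 1/4 ✓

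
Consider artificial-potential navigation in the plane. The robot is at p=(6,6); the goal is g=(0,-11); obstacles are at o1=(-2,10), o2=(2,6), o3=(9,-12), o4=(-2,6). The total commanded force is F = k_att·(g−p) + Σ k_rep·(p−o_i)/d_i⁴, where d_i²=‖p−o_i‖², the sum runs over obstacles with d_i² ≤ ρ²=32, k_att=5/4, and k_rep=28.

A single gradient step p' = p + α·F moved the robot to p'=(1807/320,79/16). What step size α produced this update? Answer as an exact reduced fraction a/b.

F_att = 5/4·(g−p) = 5/4·(-6,-17) = (-7.5000,-21.2500)
o1: d²=80 > ρ²=32 → inactive
o2: d²=16 ≤ ρ²=32; F_rep = 28·(4,0)/16² = (0.4375,0.0000)
o3: d²=333 > ρ²=32 → inactive
o4: d²=64 > ρ²=32 → inactive
F = F_att + ΣF_rep = (-7.0625,-21.2500)
Δp = p'−p = (-0.3531,-1.0625); α = Δx/Fx = (-113/320) / (-113/16) = 1/20
check: Δy/Fy = (-17/16) / (-85/4) = 1/20 ✓

α = 1/20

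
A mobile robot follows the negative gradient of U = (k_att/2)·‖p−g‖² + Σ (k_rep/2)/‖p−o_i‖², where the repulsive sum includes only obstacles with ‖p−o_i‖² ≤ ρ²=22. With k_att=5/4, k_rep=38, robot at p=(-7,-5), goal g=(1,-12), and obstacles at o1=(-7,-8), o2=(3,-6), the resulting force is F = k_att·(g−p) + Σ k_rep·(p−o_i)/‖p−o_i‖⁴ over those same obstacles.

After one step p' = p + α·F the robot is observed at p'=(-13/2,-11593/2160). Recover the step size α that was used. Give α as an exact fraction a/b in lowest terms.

F_att = 5/4·(g−p) = 5/4·(8,-7) = (10.0000,-8.7500)
o1: d²=9 ≤ ρ²=22; F_rep = 38·(0,3)/9² = (0.0000,1.4074)
o2: d²=101 > ρ²=22 → inactive
F = F_att + ΣF_rep = (10.0000,-7.3426)
Δp = p'−p = (0.5000,-0.3671); α = Δx/Fx = (1/2) / (10) = 1/20
check: Δy/Fy = (-793/2160) / (-793/108) = 1/20 ✓

α = 1/20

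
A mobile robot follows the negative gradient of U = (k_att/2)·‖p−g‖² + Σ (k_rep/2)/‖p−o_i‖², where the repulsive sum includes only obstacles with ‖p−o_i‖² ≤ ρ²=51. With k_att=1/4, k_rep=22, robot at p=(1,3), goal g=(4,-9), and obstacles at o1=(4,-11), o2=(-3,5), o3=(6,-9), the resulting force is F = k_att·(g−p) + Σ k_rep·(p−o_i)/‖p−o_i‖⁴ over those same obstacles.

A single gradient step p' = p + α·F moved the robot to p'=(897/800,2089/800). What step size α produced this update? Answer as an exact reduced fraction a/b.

F_att = 1/4·(g−p) = 1/4·(3,-12) = (0.7500,-3.0000)
o1: d²=205 > ρ²=51 → inactive
o2: d²=20 ≤ ρ²=51; F_rep = 22·(4,-2)/20² = (0.2200,-0.1100)
o3: d²=169 > ρ²=51 → inactive
F = F_att + ΣF_rep = (0.9700,-3.1100)
Δp = p'−p = (0.1212,-0.3887); α = Δx/Fx = (97/800) / (97/100) = 1/8
check: Δy/Fy = (-311/800) / (-311/100) = 1/8 ✓

α = 1/8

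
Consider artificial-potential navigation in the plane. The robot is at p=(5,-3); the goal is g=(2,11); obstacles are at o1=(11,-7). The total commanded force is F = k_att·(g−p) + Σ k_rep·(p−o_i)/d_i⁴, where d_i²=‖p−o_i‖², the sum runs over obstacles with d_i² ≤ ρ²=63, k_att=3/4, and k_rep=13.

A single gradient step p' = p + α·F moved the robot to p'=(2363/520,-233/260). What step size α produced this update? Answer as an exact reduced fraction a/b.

α = 1/5

F_att = 3/4·(g−p) = 3/4·(-3,14) = (-2.2500,10.5000)
o1: d²=52 ≤ ρ²=63; F_rep = 13·(-6,4)/52² = (-0.0288,0.0192)
F = F_att + ΣF_rep = (-2.2788,10.5192)
Δp = p'−p = (-0.4558,2.1038); α = Δx/Fx = (-237/520) / (-237/104) = 1/5
check: Δy/Fy = (547/260) / (547/52) = 1/5 ✓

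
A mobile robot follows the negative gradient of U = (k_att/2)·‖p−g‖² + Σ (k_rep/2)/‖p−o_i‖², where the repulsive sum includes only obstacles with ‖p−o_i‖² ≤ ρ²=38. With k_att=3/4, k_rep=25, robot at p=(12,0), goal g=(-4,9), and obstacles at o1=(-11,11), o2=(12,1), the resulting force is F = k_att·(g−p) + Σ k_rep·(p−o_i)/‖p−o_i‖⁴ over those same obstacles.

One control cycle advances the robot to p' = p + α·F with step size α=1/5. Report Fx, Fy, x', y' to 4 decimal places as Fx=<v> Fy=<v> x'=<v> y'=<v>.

F_att = 3/4·(g−p) = 3/4·(-16,9) = (-12.0000,6.7500)
o1: d²=650 > ρ²=38 → inactive
o2: d²=1 ≤ ρ²=38; F_rep = 25·(0,-1)/1² = (0.0000,-25.0000)
F = F_att + ΣF_rep = (-12.0000,-18.2500)
p' = p + 1/5·F = (9.6000,-3.6500)

Fx=-12.0000 Fy=-18.2500 x'=9.6000 y'=-3.6500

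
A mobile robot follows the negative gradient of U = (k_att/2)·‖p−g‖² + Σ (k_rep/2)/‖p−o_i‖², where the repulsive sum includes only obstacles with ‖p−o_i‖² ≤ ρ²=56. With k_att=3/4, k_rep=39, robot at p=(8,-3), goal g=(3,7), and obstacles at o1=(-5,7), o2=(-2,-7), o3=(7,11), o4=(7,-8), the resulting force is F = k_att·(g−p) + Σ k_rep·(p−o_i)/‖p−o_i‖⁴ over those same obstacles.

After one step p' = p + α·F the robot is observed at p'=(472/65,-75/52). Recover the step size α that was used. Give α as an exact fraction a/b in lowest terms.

α = 1/5

F_att = 3/4·(g−p) = 3/4·(-5,10) = (-3.7500,7.5000)
o1: d²=269 > ρ²=56 → inactive
o2: d²=116 > ρ²=56 → inactive
o3: d²=197 > ρ²=56 → inactive
o4: d²=26 ≤ ρ²=56; F_rep = 39·(1,5)/26² = (0.0577,0.2885)
F = F_att + ΣF_rep = (-3.6923,7.7885)
Δp = p'−p = (-0.7385,1.5577); α = Δx/Fx = (-48/65) / (-48/13) = 1/5
check: Δy/Fy = (81/52) / (405/52) = 1/5 ✓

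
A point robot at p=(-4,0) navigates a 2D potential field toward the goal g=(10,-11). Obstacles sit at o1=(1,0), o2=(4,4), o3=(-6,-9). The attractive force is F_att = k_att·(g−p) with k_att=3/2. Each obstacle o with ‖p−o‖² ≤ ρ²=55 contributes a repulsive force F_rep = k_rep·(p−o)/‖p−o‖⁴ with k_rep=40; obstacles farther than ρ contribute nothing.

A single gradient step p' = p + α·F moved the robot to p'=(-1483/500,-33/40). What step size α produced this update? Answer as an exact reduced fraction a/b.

F_att = 3/2·(g−p) = 3/2·(14,-11) = (21.0000,-16.5000)
o1: d²=25 ≤ ρ²=55; F_rep = 40·(-5,0)/25² = (-0.3200,0.0000)
o2: d²=80 > ρ²=55 → inactive
o3: d²=85 > ρ²=55 → inactive
F = F_att + ΣF_rep = (20.6800,-16.5000)
Δp = p'−p = (1.0340,-0.8250); α = Δx/Fx = (517/500) / (517/25) = 1/20
check: Δy/Fy = (-33/40) / (-33/2) = 1/20 ✓

α = 1/20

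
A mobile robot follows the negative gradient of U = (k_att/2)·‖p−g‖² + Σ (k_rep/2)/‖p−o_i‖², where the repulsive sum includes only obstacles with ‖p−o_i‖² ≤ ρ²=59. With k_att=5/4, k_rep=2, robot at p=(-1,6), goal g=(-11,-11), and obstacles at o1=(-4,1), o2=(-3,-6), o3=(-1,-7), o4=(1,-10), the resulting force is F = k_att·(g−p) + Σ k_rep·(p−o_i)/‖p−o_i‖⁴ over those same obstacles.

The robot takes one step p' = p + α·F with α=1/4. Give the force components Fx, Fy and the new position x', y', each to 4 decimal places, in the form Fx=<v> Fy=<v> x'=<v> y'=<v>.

Fx=-12.4948 Fy=-21.2413 x'=-4.1237 y'=0.6897

F_att = 5/4·(g−p) = 5/4·(-10,-17) = (-12.5000,-21.2500)
o1: d²=34 ≤ ρ²=59; F_rep = 2·(3,5)/34² = (0.0052,0.0087)
o2: d²=148 > ρ²=59 → inactive
o3: d²=169 > ρ²=59 → inactive
o4: d²=260 > ρ²=59 → inactive
F = F_att + ΣF_rep = (-12.4948,-21.2413)
p' = p + 1/4·F = (-4.1237,0.6897)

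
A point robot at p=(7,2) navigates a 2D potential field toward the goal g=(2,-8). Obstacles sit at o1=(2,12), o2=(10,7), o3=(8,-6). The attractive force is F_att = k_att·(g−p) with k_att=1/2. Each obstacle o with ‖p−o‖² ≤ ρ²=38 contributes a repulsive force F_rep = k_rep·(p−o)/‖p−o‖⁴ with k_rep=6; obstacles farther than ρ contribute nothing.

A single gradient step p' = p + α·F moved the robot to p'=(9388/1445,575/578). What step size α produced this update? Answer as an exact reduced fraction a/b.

F_att = 1/2·(g−p) = 1/2·(-5,-10) = (-2.5000,-5.0000)
o1: d²=125 > ρ²=38 → inactive
o2: d²=34 ≤ ρ²=38; F_rep = 6·(-3,-5)/34² = (-0.0156,-0.0260)
o3: d²=65 > ρ²=38 → inactive
F = F_att + ΣF_rep = (-2.5156,-5.0260)
Δp = p'−p = (-0.5031,-1.0052); α = Δx/Fx = (-727/1445) / (-727/289) = 1/5
check: Δy/Fy = (-581/578) / (-2905/578) = 1/5 ✓

α = 1/5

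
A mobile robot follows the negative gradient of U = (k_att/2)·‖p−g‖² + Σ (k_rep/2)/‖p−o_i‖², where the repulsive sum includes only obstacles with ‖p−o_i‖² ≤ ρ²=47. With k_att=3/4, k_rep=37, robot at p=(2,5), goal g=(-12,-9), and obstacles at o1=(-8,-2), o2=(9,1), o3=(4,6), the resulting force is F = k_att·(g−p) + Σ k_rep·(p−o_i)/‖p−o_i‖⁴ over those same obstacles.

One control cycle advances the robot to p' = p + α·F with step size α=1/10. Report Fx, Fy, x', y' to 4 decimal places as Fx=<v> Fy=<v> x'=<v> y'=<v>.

F_att = 3/4·(g−p) = 3/4·(-14,-14) = (-10.5000,-10.5000)
o1: d²=149 > ρ²=47 → inactive
o2: d²=65 > ρ²=47 → inactive
o3: d²=5 ≤ ρ²=47; F_rep = 37·(-2,-1)/5² = (-2.9600,-1.4800)
F = F_att + ΣF_rep = (-13.4600,-11.9800)
p' = p + 1/10·F = (0.6540,3.8020)

Fx=-13.4600 Fy=-11.9800 x'=0.6540 y'=3.8020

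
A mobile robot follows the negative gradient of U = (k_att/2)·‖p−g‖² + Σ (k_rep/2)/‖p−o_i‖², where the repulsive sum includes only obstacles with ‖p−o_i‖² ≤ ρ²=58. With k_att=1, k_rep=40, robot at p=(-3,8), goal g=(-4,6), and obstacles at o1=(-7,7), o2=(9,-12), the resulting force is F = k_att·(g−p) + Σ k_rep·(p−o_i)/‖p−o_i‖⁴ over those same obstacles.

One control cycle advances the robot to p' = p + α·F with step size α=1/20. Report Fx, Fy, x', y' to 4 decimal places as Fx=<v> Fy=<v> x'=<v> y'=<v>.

F_att = 1·(g−p) = 1·(-1,-2) = (-1.0000,-2.0000)
o1: d²=17 ≤ ρ²=58; F_rep = 40·(4,1)/17² = (0.5536,0.1384)
o2: d²=544 > ρ²=58 → inactive
F = F_att + ΣF_rep = (-0.4464,-1.8616)
p' = p + 1/20·F = (-3.0223,7.9069)

Fx=-0.4464 Fy=-1.8616 x'=-3.0223 y'=7.9069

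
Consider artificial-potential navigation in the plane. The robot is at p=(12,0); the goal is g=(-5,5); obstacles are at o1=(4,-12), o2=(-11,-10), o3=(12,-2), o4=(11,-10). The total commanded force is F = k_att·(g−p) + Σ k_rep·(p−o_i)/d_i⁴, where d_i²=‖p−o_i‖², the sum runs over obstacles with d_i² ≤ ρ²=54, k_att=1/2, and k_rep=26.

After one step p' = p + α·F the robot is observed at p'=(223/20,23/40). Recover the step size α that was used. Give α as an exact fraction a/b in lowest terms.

F_att = 1/2·(g−p) = 1/2·(-17,5) = (-8.5000,2.5000)
o1: d²=208 > ρ²=54 → inactive
o2: d²=629 > ρ²=54 → inactive
o3: d²=4 ≤ ρ²=54; F_rep = 26·(0,2)/4² = (0.0000,3.2500)
o4: d²=101 > ρ²=54 → inactive
F = F_att + ΣF_rep = (-8.5000,5.7500)
Δp = p'−p = (-0.8500,0.5750); α = Δx/Fx = (-17/20) / (-17/2) = 1/10
check: Δy/Fy = (23/40) / (23/4) = 1/10 ✓

α = 1/10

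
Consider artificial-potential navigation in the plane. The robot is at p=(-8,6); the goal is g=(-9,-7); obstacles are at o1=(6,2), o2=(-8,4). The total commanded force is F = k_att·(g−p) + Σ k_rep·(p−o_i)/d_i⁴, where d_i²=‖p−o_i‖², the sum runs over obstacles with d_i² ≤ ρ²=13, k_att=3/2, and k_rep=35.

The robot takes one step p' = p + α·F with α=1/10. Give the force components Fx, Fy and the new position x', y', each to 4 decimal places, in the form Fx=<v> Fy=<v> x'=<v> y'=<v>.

F_att = 3/2·(g−p) = 3/2·(-1,-13) = (-1.5000,-19.5000)
o1: d²=212 > ρ²=13 → inactive
o2: d²=4 ≤ ρ²=13; F_rep = 35·(0,2)/4² = (0.0000,4.3750)
F = F_att + ΣF_rep = (-1.5000,-15.1250)
p' = p + 1/10·F = (-8.1500,4.4875)

Fx=-1.5000 Fy=-15.1250 x'=-8.1500 y'=4.4875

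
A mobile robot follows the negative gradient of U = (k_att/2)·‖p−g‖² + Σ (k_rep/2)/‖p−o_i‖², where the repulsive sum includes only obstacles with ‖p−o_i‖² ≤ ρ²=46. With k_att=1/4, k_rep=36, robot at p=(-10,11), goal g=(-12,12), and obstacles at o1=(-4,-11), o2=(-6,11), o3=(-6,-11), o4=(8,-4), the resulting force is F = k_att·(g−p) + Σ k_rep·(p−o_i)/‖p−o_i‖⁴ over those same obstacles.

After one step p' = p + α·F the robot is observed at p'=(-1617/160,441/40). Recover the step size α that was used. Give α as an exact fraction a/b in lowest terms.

F_att = 1/4·(g−p) = 1/4·(-2,1) = (-0.5000,0.2500)
o1: d²=520 > ρ²=46 → inactive
o2: d²=16 ≤ ρ²=46; F_rep = 36·(-4,0)/16² = (-0.5625,0.0000)
o3: d²=500 > ρ²=46 → inactive
o4: d²=549 > ρ²=46 → inactive
F = F_att + ΣF_rep = (-1.0625,0.2500)
Δp = p'−p = (-0.1062,0.0250); α = Δx/Fx = (-17/160) / (-17/16) = 1/10
check: Δy/Fy = (1/40) / (1/4) = 1/10 ✓

α = 1/10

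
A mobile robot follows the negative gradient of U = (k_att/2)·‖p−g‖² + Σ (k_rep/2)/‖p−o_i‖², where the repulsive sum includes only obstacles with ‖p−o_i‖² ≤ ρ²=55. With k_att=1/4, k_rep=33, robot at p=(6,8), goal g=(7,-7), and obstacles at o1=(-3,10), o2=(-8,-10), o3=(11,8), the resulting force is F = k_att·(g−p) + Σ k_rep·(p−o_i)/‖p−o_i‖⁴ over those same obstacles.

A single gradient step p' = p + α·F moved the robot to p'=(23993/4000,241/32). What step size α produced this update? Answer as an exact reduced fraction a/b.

F_att = 1/4·(g−p) = 1/4·(1,-15) = (0.2500,-3.7500)
o1: d²=85 > ρ²=55 → inactive
o2: d²=520 > ρ²=55 → inactive
o3: d²=25 ≤ ρ²=55; F_rep = 33·(-5,0)/25² = (-0.2640,0.0000)
F = F_att + ΣF_rep = (-0.0140,-3.7500)
Δp = p'−p = (-0.0018,-0.4688); α = Δx/Fx = (-7/4000) / (-7/500) = 1/8
check: Δy/Fy = (-15/32) / (-15/4) = 1/8 ✓

α = 1/8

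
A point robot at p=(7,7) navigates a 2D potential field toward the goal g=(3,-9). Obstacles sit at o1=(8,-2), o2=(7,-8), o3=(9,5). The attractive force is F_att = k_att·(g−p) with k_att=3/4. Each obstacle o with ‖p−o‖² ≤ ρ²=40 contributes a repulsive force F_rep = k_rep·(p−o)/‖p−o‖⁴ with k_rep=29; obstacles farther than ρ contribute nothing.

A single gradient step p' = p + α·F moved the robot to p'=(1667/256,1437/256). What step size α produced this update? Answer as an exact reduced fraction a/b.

α = 1/8

F_att = 3/4·(g−p) = 3/4·(-4,-16) = (-3.0000,-12.0000)
o1: d²=82 > ρ²=40 → inactive
o2: d²=225 > ρ²=40 → inactive
o3: d²=8 ≤ ρ²=40; F_rep = 29·(-2,2)/8² = (-0.9062,0.9062)
F = F_att + ΣF_rep = (-3.9062,-11.0938)
Δp = p'−p = (-0.4883,-1.3867); α = Δx/Fx = (-125/256) / (-125/32) = 1/8
check: Δy/Fy = (-355/256) / (-355/32) = 1/8 ✓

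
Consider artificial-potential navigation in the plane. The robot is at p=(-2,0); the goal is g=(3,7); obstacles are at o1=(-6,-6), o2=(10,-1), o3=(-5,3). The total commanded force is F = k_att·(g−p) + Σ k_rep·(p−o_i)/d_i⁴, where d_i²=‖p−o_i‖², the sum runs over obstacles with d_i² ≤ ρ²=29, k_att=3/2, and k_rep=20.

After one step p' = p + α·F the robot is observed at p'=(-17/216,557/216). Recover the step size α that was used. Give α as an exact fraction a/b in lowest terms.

α = 1/4

F_att = 3/2·(g−p) = 3/2·(5,7) = (7.5000,10.5000)
o1: d²=52 > ρ²=29 → inactive
o2: d²=145 > ρ²=29 → inactive
o3: d²=18 ≤ ρ²=29; F_rep = 20·(3,-3)/18² = (0.1852,-0.1852)
F = F_att + ΣF_rep = (7.6852,10.3148)
Δp = p'−p = (1.9213,2.5787); α = Δx/Fx = (415/216) / (415/54) = 1/4
check: Δy/Fy = (557/216) / (557/54) = 1/4 ✓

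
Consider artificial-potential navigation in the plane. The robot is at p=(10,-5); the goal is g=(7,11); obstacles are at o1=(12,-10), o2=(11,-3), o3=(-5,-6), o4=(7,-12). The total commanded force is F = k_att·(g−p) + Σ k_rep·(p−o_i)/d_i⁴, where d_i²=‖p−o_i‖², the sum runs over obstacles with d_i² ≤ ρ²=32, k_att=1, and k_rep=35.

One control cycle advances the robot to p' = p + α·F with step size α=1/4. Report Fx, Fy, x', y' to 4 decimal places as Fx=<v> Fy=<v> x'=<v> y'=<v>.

F_att = 1·(g−p) = 1·(-3,16) = (-3.0000,16.0000)
o1: d²=29 ≤ ρ²=32; F_rep = 35·(-2,5)/29² = (-0.0832,0.2081)
o2: d²=5 ≤ ρ²=32; F_rep = 35·(-1,-2)/5² = (-1.4000,-2.8000)
o3: d²=226 > ρ²=32 → inactive
o4: d²=58 > ρ²=32 → inactive
F = F_att + ΣF_rep = (-4.4832,13.4081)
p' = p + 1/4·F = (8.8792,-1.6480)

Fx=-4.4832 Fy=13.4081 x'=8.8792 y'=-1.6480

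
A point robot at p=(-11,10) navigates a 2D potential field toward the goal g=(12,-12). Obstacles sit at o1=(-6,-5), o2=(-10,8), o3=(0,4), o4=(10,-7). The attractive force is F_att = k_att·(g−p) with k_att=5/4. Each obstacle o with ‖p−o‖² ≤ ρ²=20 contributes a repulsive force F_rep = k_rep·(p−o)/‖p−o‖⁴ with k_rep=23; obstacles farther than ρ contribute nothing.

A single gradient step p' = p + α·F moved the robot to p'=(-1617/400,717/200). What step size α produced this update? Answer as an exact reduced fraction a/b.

α = 1/4

F_att = 5/4·(g−p) = 5/4·(23,-22) = (28.7500,-27.5000)
o1: d²=250 > ρ²=20 → inactive
o2: d²=5 ≤ ρ²=20; F_rep = 23·(-1,2)/5² = (-0.9200,1.8400)
o3: d²=157 > ρ²=20 → inactive
o4: d²=730 > ρ²=20 → inactive
F = F_att + ΣF_rep = (27.8300,-25.6600)
Δp = p'−p = (6.9575,-6.4150); α = Δx/Fx = (2783/400) / (2783/100) = 1/4
check: Δy/Fy = (-1283/200) / (-1283/50) = 1/4 ✓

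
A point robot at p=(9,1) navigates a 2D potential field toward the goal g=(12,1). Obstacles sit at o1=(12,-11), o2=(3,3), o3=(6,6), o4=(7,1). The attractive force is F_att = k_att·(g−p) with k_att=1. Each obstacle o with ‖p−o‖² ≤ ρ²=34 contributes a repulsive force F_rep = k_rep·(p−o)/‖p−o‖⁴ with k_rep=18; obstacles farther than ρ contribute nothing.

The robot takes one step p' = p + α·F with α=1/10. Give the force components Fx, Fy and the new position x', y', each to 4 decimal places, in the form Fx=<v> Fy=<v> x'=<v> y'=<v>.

Fx=5.2967 Fy=-0.0779 x'=9.5297 y'=0.9922

F_att = 1·(g−p) = 1·(3,0) = (3.0000,0.0000)
o1: d²=153 > ρ²=34 → inactive
o2: d²=40 > ρ²=34 → inactive
o3: d²=34 ≤ ρ²=34; F_rep = 18·(3,-5)/34² = (0.0467,-0.0779)
o4: d²=4 ≤ ρ²=34; F_rep = 18·(2,0)/4² = (2.2500,0.0000)
F = F_att + ΣF_rep = (5.2967,-0.0779)
p' = p + 1/10·F = (9.5297,0.9922)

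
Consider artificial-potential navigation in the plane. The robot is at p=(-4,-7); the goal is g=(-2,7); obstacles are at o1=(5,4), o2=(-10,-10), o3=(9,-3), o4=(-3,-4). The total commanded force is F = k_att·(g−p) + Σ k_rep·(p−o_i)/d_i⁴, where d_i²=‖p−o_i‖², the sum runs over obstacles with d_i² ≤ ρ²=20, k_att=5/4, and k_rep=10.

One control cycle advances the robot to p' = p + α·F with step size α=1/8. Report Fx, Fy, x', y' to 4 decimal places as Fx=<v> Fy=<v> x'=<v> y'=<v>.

F_att = 5/4·(g−p) = 5/4·(2,14) = (2.5000,17.5000)
o1: d²=202 > ρ²=20 → inactive
o2: d²=45 > ρ²=20 → inactive
o3: d²=185 > ρ²=20 → inactive
o4: d²=10 ≤ ρ²=20; F_rep = 10·(-1,-3)/10² = (-0.1000,-0.3000)
F = F_att + ΣF_rep = (2.4000,17.2000)
p' = p + 1/8·F = (-3.7000,-4.8500)

Fx=2.4000 Fy=17.2000 x'=-3.7000 y'=-4.8500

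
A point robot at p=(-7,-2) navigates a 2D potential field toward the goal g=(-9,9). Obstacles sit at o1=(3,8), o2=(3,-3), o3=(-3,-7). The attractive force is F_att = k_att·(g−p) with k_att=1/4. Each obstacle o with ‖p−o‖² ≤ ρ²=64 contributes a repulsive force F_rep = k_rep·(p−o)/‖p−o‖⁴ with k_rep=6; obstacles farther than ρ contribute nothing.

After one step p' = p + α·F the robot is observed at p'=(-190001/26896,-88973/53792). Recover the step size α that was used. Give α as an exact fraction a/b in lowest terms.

F_att = 1/4·(g−p) = 1/4·(-2,11) = (-0.5000,2.7500)
o1: d²=200 > ρ²=64 → inactive
o2: d²=101 > ρ²=64 → inactive
o3: d²=41 ≤ ρ²=64; F_rep = 6·(-4,5)/41² = (-0.0143,0.0178)
F = F_att + ΣF_rep = (-0.5143,2.7678)
Δp = p'−p = (-0.0643,0.3460); α = Δx/Fx = (-1729/26896) / (-1729/3362) = 1/8
check: Δy/Fy = (18611/53792) / (18611/6724) = 1/8 ✓

α = 1/8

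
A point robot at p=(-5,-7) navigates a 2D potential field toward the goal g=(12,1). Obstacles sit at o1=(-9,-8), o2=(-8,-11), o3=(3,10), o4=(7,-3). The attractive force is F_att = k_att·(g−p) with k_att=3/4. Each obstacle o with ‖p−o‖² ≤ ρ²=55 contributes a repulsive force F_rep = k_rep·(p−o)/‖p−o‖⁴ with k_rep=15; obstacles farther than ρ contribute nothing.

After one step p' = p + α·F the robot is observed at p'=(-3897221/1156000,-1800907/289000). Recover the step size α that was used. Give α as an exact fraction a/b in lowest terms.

α = 1/8

F_att = 3/4·(g−p) = 3/4·(17,8) = (12.7500,6.0000)
o1: d²=17 ≤ ρ²=55; F_rep = 15·(4,1)/17² = (0.2076,0.0519)
o2: d²=25 ≤ ρ²=55; F_rep = 15·(3,4)/25² = (0.0720,0.0960)
o3: d²=353 > ρ²=55 → inactive
o4: d²=160 > ρ²=55 → inactive
F = F_att + ΣF_rep = (13.0296,6.1479)
Δp = p'−p = (1.6287,0.7685); α = Δx/Fx = (1882779/1156000) / (1882779/144500) = 1/8
check: Δy/Fy = (222093/289000) / (222093/36125) = 1/8 ✓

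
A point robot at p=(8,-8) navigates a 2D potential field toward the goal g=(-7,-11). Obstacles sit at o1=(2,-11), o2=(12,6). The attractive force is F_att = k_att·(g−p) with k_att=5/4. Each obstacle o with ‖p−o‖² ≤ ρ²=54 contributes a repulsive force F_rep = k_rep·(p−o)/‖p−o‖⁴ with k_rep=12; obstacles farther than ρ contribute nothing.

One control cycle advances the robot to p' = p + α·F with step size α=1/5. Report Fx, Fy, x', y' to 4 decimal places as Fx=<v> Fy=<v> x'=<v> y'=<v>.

Fx=-18.7144 Fy=-3.7322 x'=4.2571 y'=-8.7464

F_att = 5/4·(g−p) = 5/4·(-15,-3) = (-18.7500,-3.7500)
o1: d²=45 ≤ ρ²=54; F_rep = 12·(6,3)/45² = (0.0356,0.0178)
o2: d²=212 > ρ²=54 → inactive
F = F_att + ΣF_rep = (-18.7144,-3.7322)
p' = p + 1/5·F = (4.2571,-8.7464)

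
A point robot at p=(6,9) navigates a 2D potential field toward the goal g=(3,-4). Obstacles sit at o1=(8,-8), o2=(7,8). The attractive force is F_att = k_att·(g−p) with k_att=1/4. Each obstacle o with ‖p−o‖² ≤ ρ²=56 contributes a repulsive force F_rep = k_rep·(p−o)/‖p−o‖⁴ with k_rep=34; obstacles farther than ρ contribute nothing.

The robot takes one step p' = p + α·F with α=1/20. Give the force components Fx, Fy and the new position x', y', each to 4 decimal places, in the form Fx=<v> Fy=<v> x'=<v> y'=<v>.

Fx=-9.2500 Fy=5.2500 x'=5.5375 y'=9.2625

F_att = 1/4·(g−p) = 1/4·(-3,-13) = (-0.7500,-3.2500)
o1: d²=293 > ρ²=56 → inactive
o2: d²=2 ≤ ρ²=56; F_rep = 34·(-1,1)/2² = (-8.5000,8.5000)
F = F_att + ΣF_rep = (-9.2500,5.2500)
p' = p + 1/20·F = (5.5375,9.2625)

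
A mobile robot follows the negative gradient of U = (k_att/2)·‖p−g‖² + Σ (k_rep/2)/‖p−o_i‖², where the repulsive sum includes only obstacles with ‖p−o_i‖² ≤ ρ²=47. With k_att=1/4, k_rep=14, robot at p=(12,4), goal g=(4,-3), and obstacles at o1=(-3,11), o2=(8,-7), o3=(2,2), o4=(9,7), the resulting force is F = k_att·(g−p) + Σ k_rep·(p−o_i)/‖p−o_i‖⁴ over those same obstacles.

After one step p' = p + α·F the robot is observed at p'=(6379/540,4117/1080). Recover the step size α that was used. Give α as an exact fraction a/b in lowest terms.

α = 1/10

F_att = 1/4·(g−p) = 1/4·(-8,-7) = (-2.0000,-1.7500)
o1: d²=274 > ρ²=47 → inactive
o2: d²=137 > ρ²=47 → inactive
o3: d²=104 > ρ²=47 → inactive
o4: d²=18 ≤ ρ²=47; F_rep = 14·(3,-3)/18² = (0.1296,-0.1296)
F = F_att + ΣF_rep = (-1.8704,-1.8796)
Δp = p'−p = (-0.1870,-0.1880); α = Δx/Fx = (-101/540) / (-101/54) = 1/10
check: Δy/Fy = (-203/1080) / (-203/108) = 1/10 ✓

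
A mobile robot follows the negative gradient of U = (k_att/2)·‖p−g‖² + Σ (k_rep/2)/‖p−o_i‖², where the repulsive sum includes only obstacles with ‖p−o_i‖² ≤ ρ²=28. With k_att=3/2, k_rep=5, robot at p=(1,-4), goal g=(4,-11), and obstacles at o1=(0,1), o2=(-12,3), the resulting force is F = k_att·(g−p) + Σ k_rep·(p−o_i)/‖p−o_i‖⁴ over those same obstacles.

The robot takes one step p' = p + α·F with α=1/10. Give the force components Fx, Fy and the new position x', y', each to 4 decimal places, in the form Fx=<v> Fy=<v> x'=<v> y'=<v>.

Fx=4.5074 Fy=-10.5370 x'=1.4507 y'=-5.0537

F_att = 3/2·(g−p) = 3/2·(3,-7) = (4.5000,-10.5000)
o1: d²=26 ≤ ρ²=28; F_rep = 5·(1,-5)/26² = (0.0074,-0.0370)
o2: d²=218 > ρ²=28 → inactive
F = F_att + ΣF_rep = (4.5074,-10.5370)
p' = p + 1/10·F = (1.4507,-5.0537)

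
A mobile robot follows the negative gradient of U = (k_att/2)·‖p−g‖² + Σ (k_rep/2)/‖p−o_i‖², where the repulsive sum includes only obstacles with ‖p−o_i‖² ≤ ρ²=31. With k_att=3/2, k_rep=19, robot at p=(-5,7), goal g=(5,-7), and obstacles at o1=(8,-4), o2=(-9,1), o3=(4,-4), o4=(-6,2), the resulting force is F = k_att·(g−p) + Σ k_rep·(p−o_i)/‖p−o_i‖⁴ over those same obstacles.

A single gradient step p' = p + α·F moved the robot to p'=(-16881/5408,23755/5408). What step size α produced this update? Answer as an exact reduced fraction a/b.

F_att = 3/2·(g−p) = 3/2·(10,-14) = (15.0000,-21.0000)
o1: d²=290 > ρ²=31 → inactive
o2: d²=52 > ρ²=31 → inactive
o3: d²=202 > ρ²=31 → inactive
o4: d²=26 ≤ ρ²=31; F_rep = 19·(1,5)/26² = (0.0281,0.1405)
F = F_att + ΣF_rep = (15.0281,-20.8595)
Δp = p'−p = (1.8785,-2.6074); α = Δx/Fx = (10159/5408) / (10159/676) = 1/8
check: Δy/Fy = (-14101/5408) / (-14101/676) = 1/8 ✓

α = 1/8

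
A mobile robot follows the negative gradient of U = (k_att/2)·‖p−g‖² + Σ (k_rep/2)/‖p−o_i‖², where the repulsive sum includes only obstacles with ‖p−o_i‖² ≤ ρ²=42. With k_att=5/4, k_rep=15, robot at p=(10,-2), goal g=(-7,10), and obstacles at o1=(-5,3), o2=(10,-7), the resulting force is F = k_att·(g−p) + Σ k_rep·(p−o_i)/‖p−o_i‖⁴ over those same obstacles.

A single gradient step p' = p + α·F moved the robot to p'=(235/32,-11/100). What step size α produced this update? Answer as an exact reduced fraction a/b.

F_att = 5/4·(g−p) = 5/4·(-17,12) = (-21.2500,15.0000)
o1: d²=250 > ρ²=42 → inactive
o2: d²=25 ≤ ρ²=42; F_rep = 15·(0,5)/25² = (0.0000,0.1200)
F = F_att + ΣF_rep = (-21.2500,15.1200)
Δp = p'−p = (-2.6562,1.8900); α = Δx/Fx = (-85/32) / (-85/4) = 1/8
check: Δy/Fy = (189/100) / (378/25) = 1/8 ✓

α = 1/8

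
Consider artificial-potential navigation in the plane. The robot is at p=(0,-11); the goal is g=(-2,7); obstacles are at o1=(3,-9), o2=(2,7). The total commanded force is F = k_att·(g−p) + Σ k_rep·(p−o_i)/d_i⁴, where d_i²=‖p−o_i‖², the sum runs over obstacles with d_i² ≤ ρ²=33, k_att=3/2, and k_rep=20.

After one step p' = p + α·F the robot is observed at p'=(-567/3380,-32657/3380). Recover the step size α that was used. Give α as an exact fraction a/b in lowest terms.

α = 1/20

F_att = 3/2·(g−p) = 3/2·(-2,18) = (-3.0000,27.0000)
o1: d²=13 ≤ ρ²=33; F_rep = 20·(-3,-2)/13² = (-0.3550,-0.2367)
o2: d²=328 > ρ²=33 → inactive
F = F_att + ΣF_rep = (-3.3550,26.7633)
Δp = p'−p = (-0.1678,1.3382); α = Δx/Fx = (-567/3380) / (-567/169) = 1/20
check: Δy/Fy = (4523/3380) / (4523/169) = 1/20 ✓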